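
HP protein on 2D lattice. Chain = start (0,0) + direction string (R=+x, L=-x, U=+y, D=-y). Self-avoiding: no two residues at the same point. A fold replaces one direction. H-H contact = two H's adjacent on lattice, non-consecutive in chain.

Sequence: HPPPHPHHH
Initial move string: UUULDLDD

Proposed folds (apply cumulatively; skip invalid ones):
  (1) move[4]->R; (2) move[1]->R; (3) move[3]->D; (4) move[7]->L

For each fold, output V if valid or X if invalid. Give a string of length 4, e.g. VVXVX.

Initial: UUULDLDD -> [(0, 0), (0, 1), (0, 2), (0, 3), (-1, 3), (-1, 2), (-2, 2), (-2, 1), (-2, 0)]
Fold 1: move[4]->R => UUULRLDD INVALID (collision), skipped
Fold 2: move[1]->R => URULDLDD INVALID (collision), skipped
Fold 3: move[3]->D => UUUDDLDD INVALID (collision), skipped
Fold 4: move[7]->L => UUULDLDL VALID

Answer: XXXV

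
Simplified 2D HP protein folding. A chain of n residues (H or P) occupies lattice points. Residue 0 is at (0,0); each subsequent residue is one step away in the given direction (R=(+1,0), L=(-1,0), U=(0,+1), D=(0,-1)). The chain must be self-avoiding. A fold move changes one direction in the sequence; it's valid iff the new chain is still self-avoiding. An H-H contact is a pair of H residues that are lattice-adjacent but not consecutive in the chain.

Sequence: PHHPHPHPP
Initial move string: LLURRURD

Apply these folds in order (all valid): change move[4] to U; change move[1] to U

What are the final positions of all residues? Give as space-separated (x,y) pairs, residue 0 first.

Answer: (0,0) (-1,0) (-1,1) (-1,2) (0,2) (0,3) (0,4) (1,4) (1,3)

Derivation:
Initial moves: LLURRURD
Fold: move[4]->U => LLURUURD (positions: [(0, 0), (-1, 0), (-2, 0), (-2, 1), (-1, 1), (-1, 2), (-1, 3), (0, 3), (0, 2)])
Fold: move[1]->U => LUURUURD (positions: [(0, 0), (-1, 0), (-1, 1), (-1, 2), (0, 2), (0, 3), (0, 4), (1, 4), (1, 3)])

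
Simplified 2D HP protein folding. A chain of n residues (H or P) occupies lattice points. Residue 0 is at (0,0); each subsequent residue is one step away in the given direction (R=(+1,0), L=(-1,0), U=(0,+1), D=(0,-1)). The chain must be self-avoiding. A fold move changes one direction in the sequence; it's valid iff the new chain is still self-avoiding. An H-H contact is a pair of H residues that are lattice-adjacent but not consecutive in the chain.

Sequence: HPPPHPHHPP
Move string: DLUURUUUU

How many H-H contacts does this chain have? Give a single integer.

Positions: [(0, 0), (0, -1), (-1, -1), (-1, 0), (-1, 1), (0, 1), (0, 2), (0, 3), (0, 4), (0, 5)]
No H-H contacts found.

Answer: 0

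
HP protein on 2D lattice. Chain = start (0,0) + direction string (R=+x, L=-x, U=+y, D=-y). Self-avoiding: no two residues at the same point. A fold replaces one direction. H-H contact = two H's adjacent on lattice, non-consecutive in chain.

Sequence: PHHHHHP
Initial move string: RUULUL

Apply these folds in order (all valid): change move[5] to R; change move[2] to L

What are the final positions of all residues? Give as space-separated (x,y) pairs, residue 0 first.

Initial moves: RUULUL
Fold: move[5]->R => RUULUR (positions: [(0, 0), (1, 0), (1, 1), (1, 2), (0, 2), (0, 3), (1, 3)])
Fold: move[2]->L => RULLUR (positions: [(0, 0), (1, 0), (1, 1), (0, 1), (-1, 1), (-1, 2), (0, 2)])

Answer: (0,0) (1,0) (1,1) (0,1) (-1,1) (-1,2) (0,2)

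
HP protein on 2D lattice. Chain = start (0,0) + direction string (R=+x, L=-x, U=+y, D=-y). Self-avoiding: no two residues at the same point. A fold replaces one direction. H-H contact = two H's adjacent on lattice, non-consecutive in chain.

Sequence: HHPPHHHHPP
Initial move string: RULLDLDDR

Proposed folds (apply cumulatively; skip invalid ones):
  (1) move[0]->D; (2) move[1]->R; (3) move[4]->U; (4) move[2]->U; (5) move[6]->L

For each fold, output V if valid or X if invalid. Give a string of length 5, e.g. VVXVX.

Initial: RULLDLDDR -> [(0, 0), (1, 0), (1, 1), (0, 1), (-1, 1), (-1, 0), (-2, 0), (-2, -1), (-2, -2), (-1, -2)]
Fold 1: move[0]->D => DULLDLDDR INVALID (collision), skipped
Fold 2: move[1]->R => RRLLDLDDR INVALID (collision), skipped
Fold 3: move[4]->U => RULLULDDR VALID
Fold 4: move[2]->U => RUULULDDR VALID
Fold 5: move[6]->L => RUULULLDR VALID

Answer: XXVVV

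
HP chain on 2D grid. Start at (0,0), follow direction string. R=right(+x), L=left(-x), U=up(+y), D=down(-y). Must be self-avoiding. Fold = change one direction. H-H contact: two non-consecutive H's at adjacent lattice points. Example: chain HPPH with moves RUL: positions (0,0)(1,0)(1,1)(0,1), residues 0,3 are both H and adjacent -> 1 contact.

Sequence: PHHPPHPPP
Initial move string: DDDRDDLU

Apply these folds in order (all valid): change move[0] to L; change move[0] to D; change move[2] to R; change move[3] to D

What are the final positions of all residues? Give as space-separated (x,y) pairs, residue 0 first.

Answer: (0,0) (0,-1) (0,-2) (1,-2) (1,-3) (1,-4) (1,-5) (0,-5) (0,-4)

Derivation:
Initial moves: DDDRDDLU
Fold: move[0]->L => LDDRDDLU (positions: [(0, 0), (-1, 0), (-1, -1), (-1, -2), (0, -2), (0, -3), (0, -4), (-1, -4), (-1, -3)])
Fold: move[0]->D => DDDRDDLU (positions: [(0, 0), (0, -1), (0, -2), (0, -3), (1, -3), (1, -4), (1, -5), (0, -5), (0, -4)])
Fold: move[2]->R => DDRRDDLU (positions: [(0, 0), (0, -1), (0, -2), (1, -2), (2, -2), (2, -3), (2, -4), (1, -4), (1, -3)])
Fold: move[3]->D => DDRDDDLU (positions: [(0, 0), (0, -1), (0, -2), (1, -2), (1, -3), (1, -4), (1, -5), (0, -5), (0, -4)])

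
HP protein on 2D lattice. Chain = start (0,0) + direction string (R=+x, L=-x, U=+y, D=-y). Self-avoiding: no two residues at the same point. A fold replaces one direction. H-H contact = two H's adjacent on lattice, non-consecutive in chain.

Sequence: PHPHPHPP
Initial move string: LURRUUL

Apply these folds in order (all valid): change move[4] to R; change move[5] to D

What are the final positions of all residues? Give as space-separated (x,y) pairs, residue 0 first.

Answer: (0,0) (-1,0) (-1,1) (0,1) (1,1) (2,1) (2,0) (1,0)

Derivation:
Initial moves: LURRUUL
Fold: move[4]->R => LURRRUL (positions: [(0, 0), (-1, 0), (-1, 1), (0, 1), (1, 1), (2, 1), (2, 2), (1, 2)])
Fold: move[5]->D => LURRRDL (positions: [(0, 0), (-1, 0), (-1, 1), (0, 1), (1, 1), (2, 1), (2, 0), (1, 0)])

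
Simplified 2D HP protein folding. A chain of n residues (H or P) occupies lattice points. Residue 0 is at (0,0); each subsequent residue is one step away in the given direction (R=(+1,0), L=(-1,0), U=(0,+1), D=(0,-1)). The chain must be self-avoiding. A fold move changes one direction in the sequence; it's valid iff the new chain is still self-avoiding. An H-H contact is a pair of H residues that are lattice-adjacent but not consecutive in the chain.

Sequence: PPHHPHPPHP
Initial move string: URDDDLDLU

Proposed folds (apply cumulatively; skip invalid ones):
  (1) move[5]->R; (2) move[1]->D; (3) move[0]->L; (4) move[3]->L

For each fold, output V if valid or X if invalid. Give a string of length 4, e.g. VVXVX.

Initial: URDDDLDLU -> [(0, 0), (0, 1), (1, 1), (1, 0), (1, -1), (1, -2), (0, -2), (0, -3), (-1, -3), (-1, -2)]
Fold 1: move[5]->R => URDDDRDLU INVALID (collision), skipped
Fold 2: move[1]->D => UDDDDLDLU INVALID (collision), skipped
Fold 3: move[0]->L => LRDDDLDLU INVALID (collision), skipped
Fold 4: move[3]->L => URDLDLDLU INVALID (collision), skipped

Answer: XXXX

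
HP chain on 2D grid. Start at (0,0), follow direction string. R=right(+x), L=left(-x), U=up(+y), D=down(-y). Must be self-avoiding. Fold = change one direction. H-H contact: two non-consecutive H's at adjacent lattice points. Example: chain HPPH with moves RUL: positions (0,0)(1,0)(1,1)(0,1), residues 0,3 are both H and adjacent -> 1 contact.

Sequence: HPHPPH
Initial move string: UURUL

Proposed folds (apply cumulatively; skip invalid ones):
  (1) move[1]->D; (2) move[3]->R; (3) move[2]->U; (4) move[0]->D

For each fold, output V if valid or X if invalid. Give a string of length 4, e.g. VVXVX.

Initial: UURUL -> [(0, 0), (0, 1), (0, 2), (1, 2), (1, 3), (0, 3)]
Fold 1: move[1]->D => UDRUL INVALID (collision), skipped
Fold 2: move[3]->R => UURRL INVALID (collision), skipped
Fold 3: move[2]->U => UUUUL VALID
Fold 4: move[0]->D => DUUUL INVALID (collision), skipped

Answer: XXVX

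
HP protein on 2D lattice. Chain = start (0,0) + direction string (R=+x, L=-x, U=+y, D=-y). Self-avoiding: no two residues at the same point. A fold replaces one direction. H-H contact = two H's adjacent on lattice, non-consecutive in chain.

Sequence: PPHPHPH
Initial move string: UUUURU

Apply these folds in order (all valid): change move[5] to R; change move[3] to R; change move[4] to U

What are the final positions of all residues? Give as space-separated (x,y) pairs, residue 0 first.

Initial moves: UUUURU
Fold: move[5]->R => UUUURR (positions: [(0, 0), (0, 1), (0, 2), (0, 3), (0, 4), (1, 4), (2, 4)])
Fold: move[3]->R => UUURRR (positions: [(0, 0), (0, 1), (0, 2), (0, 3), (1, 3), (2, 3), (3, 3)])
Fold: move[4]->U => UUURUR (positions: [(0, 0), (0, 1), (0, 2), (0, 3), (1, 3), (1, 4), (2, 4)])

Answer: (0,0) (0,1) (0,2) (0,3) (1,3) (1,4) (2,4)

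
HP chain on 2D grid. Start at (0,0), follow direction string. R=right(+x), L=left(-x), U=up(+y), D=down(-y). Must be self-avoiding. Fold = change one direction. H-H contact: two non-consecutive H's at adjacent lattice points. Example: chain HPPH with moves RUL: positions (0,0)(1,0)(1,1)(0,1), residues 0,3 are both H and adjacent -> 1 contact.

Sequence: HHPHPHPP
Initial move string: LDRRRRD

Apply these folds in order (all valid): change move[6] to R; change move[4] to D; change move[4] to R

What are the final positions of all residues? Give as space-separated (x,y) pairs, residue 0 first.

Answer: (0,0) (-1,0) (-1,-1) (0,-1) (1,-1) (2,-1) (3,-1) (4,-1)

Derivation:
Initial moves: LDRRRRD
Fold: move[6]->R => LDRRRRR (positions: [(0, 0), (-1, 0), (-1, -1), (0, -1), (1, -1), (2, -1), (3, -1), (4, -1)])
Fold: move[4]->D => LDRRDRR (positions: [(0, 0), (-1, 0), (-1, -1), (0, -1), (1, -1), (1, -2), (2, -2), (3, -2)])
Fold: move[4]->R => LDRRRRR (positions: [(0, 0), (-1, 0), (-1, -1), (0, -1), (1, -1), (2, -1), (3, -1), (4, -1)])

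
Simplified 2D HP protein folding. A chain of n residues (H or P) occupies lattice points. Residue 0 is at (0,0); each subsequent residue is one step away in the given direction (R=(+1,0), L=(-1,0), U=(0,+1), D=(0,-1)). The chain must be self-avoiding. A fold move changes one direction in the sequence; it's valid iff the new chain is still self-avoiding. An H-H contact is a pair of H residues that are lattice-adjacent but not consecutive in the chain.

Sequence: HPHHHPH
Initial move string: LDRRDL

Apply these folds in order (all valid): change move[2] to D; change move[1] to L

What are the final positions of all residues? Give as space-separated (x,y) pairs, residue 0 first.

Answer: (0,0) (-1,0) (-2,0) (-2,-1) (-1,-1) (-1,-2) (-2,-2)

Derivation:
Initial moves: LDRRDL
Fold: move[2]->D => LDDRDL (positions: [(0, 0), (-1, 0), (-1, -1), (-1, -2), (0, -2), (0, -3), (-1, -3)])
Fold: move[1]->L => LLDRDL (positions: [(0, 0), (-1, 0), (-2, 0), (-2, -1), (-1, -1), (-1, -2), (-2, -2)])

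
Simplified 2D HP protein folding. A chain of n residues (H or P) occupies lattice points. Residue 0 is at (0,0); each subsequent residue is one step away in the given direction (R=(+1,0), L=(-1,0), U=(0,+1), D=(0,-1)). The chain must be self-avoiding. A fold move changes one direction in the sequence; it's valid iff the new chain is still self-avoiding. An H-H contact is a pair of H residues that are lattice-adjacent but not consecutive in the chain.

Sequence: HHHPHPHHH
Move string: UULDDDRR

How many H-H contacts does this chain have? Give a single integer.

Answer: 2

Derivation:
Positions: [(0, 0), (0, 1), (0, 2), (-1, 2), (-1, 1), (-1, 0), (-1, -1), (0, -1), (1, -1)]
H-H contact: residue 0 @(0,0) - residue 7 @(0, -1)
H-H contact: residue 1 @(0,1) - residue 4 @(-1, 1)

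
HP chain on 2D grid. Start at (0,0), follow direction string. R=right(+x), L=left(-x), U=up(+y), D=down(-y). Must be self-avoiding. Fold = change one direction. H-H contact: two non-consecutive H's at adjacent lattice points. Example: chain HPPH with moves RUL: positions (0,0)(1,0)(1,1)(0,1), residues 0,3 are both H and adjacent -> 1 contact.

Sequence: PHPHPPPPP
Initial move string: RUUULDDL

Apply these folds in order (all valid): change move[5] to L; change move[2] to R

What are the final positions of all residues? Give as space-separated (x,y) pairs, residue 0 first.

Answer: (0,0) (1,0) (1,1) (2,1) (2,2) (1,2) (0,2) (0,1) (-1,1)

Derivation:
Initial moves: RUUULDDL
Fold: move[5]->L => RUUULLDL (positions: [(0, 0), (1, 0), (1, 1), (1, 2), (1, 3), (0, 3), (-1, 3), (-1, 2), (-2, 2)])
Fold: move[2]->R => RURULLDL (positions: [(0, 0), (1, 0), (1, 1), (2, 1), (2, 2), (1, 2), (0, 2), (0, 1), (-1, 1)])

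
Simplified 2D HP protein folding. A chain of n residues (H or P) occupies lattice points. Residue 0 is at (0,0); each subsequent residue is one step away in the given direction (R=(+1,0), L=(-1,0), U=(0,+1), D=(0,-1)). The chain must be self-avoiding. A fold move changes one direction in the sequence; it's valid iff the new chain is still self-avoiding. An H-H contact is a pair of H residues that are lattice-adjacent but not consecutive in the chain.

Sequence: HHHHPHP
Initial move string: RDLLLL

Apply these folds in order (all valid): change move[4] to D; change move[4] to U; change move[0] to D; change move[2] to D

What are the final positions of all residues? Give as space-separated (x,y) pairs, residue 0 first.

Answer: (0,0) (0,-1) (0,-2) (0,-3) (-1,-3) (-1,-2) (-2,-2)

Derivation:
Initial moves: RDLLLL
Fold: move[4]->D => RDLLDL (positions: [(0, 0), (1, 0), (1, -1), (0, -1), (-1, -1), (-1, -2), (-2, -2)])
Fold: move[4]->U => RDLLUL (positions: [(0, 0), (1, 0), (1, -1), (0, -1), (-1, -1), (-1, 0), (-2, 0)])
Fold: move[0]->D => DDLLUL (positions: [(0, 0), (0, -1), (0, -2), (-1, -2), (-2, -2), (-2, -1), (-3, -1)])
Fold: move[2]->D => DDDLUL (positions: [(0, 0), (0, -1), (0, -2), (0, -3), (-1, -3), (-1, -2), (-2, -2)])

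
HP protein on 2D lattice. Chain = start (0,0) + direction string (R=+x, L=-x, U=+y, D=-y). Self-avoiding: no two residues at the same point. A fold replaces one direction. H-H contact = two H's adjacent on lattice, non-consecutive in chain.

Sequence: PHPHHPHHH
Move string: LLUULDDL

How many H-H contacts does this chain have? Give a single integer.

Answer: 1

Derivation:
Positions: [(0, 0), (-1, 0), (-2, 0), (-2, 1), (-2, 2), (-3, 2), (-3, 1), (-3, 0), (-4, 0)]
H-H contact: residue 3 @(-2,1) - residue 6 @(-3, 1)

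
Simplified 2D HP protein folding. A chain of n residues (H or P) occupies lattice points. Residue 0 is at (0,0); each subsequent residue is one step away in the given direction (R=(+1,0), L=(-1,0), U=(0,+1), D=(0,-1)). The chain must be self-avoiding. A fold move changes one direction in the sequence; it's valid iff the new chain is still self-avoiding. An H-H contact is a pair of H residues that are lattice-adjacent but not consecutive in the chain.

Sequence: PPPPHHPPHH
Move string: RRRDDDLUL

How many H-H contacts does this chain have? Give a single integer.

Answer: 1

Derivation:
Positions: [(0, 0), (1, 0), (2, 0), (3, 0), (3, -1), (3, -2), (3, -3), (2, -3), (2, -2), (1, -2)]
H-H contact: residue 5 @(3,-2) - residue 8 @(2, -2)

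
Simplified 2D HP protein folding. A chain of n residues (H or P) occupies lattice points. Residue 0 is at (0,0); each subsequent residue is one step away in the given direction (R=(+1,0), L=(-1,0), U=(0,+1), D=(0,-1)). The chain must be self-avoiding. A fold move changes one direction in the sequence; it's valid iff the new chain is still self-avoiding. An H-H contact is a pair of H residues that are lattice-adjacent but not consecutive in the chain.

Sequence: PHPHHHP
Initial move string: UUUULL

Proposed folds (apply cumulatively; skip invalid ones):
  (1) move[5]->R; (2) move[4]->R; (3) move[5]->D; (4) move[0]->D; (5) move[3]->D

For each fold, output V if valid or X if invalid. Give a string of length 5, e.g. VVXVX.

Initial: UUUULL -> [(0, 0), (0, 1), (0, 2), (0, 3), (0, 4), (-1, 4), (-2, 4)]
Fold 1: move[5]->R => UUUULR INVALID (collision), skipped
Fold 2: move[4]->R => UUUURL INVALID (collision), skipped
Fold 3: move[5]->D => UUUULD VALID
Fold 4: move[0]->D => DUUULD INVALID (collision), skipped
Fold 5: move[3]->D => UUUDLD INVALID (collision), skipped

Answer: XXVXX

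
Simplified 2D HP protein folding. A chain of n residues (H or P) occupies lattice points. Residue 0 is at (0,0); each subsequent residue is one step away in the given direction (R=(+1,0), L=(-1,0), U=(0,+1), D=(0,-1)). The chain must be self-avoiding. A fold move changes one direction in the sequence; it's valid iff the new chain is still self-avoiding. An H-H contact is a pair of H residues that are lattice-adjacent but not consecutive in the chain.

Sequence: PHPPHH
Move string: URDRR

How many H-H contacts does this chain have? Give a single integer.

Positions: [(0, 0), (0, 1), (1, 1), (1, 0), (2, 0), (3, 0)]
No H-H contacts found.

Answer: 0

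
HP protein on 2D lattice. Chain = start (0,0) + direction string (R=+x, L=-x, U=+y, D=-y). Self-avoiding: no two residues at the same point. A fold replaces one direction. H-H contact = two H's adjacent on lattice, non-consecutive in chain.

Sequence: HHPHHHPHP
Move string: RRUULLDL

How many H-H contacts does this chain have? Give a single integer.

Answer: 1

Derivation:
Positions: [(0, 0), (1, 0), (2, 0), (2, 1), (2, 2), (1, 2), (0, 2), (0, 1), (-1, 1)]
H-H contact: residue 0 @(0,0) - residue 7 @(0, 1)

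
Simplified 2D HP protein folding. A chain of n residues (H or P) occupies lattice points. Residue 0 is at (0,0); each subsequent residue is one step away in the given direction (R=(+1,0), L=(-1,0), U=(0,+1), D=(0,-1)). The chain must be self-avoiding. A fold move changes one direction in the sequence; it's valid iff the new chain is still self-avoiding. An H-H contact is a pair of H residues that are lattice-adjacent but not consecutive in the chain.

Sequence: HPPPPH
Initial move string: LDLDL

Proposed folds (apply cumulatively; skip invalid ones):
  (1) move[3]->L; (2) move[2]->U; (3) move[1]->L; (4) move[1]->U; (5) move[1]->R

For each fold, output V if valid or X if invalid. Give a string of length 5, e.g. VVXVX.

Answer: VXVVX

Derivation:
Initial: LDLDL -> [(0, 0), (-1, 0), (-1, -1), (-2, -1), (-2, -2), (-3, -2)]
Fold 1: move[3]->L => LDLLL VALID
Fold 2: move[2]->U => LDULL INVALID (collision), skipped
Fold 3: move[1]->L => LLLLL VALID
Fold 4: move[1]->U => LULLL VALID
Fold 5: move[1]->R => LRLLL INVALID (collision), skipped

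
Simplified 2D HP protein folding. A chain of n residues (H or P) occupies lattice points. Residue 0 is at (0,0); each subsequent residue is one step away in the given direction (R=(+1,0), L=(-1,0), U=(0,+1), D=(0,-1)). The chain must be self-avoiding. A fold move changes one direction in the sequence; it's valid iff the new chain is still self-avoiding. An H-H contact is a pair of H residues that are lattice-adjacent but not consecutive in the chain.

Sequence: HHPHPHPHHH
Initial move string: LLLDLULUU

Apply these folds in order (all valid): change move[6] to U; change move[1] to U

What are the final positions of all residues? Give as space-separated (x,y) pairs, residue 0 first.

Initial moves: LLLDLULUU
Fold: move[6]->U => LLLDLUUUU (positions: [(0, 0), (-1, 0), (-2, 0), (-3, 0), (-3, -1), (-4, -1), (-4, 0), (-4, 1), (-4, 2), (-4, 3)])
Fold: move[1]->U => LULDLUUUU (positions: [(0, 0), (-1, 0), (-1, 1), (-2, 1), (-2, 0), (-3, 0), (-3, 1), (-3, 2), (-3, 3), (-3, 4)])

Answer: (0,0) (-1,0) (-1,1) (-2,1) (-2,0) (-3,0) (-3,1) (-3,2) (-3,3) (-3,4)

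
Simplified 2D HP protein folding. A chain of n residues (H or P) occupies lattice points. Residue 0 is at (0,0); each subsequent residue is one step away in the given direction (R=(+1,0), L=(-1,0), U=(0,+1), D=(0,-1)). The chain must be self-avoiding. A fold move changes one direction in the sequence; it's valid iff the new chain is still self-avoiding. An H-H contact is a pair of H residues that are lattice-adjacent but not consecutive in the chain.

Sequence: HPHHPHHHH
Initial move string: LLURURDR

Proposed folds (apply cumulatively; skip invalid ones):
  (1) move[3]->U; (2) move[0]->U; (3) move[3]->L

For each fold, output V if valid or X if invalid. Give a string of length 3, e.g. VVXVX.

Answer: VVX

Derivation:
Initial: LLURURDR -> [(0, 0), (-1, 0), (-2, 0), (-2, 1), (-1, 1), (-1, 2), (0, 2), (0, 1), (1, 1)]
Fold 1: move[3]->U => LLUUURDR VALID
Fold 2: move[0]->U => ULUUURDR VALID
Fold 3: move[3]->L => ULULURDR INVALID (collision), skipped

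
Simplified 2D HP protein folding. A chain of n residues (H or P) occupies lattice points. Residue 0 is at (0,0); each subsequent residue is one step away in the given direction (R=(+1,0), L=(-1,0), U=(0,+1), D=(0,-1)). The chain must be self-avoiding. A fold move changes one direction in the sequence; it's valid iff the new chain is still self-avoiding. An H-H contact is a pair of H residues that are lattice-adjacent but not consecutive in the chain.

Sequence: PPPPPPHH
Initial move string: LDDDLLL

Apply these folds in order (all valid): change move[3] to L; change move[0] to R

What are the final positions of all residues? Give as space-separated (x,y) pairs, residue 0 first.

Initial moves: LDDDLLL
Fold: move[3]->L => LDDLLLL (positions: [(0, 0), (-1, 0), (-1, -1), (-1, -2), (-2, -2), (-3, -2), (-4, -2), (-5, -2)])
Fold: move[0]->R => RDDLLLL (positions: [(0, 0), (1, 0), (1, -1), (1, -2), (0, -2), (-1, -2), (-2, -2), (-3, -2)])

Answer: (0,0) (1,0) (1,-1) (1,-2) (0,-2) (-1,-2) (-2,-2) (-3,-2)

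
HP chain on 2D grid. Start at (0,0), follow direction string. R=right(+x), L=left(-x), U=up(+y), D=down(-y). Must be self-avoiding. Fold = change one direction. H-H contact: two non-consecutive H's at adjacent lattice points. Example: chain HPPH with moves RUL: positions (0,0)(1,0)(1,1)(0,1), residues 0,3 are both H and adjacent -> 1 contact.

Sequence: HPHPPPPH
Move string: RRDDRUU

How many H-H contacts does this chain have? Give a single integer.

Positions: [(0, 0), (1, 0), (2, 0), (2, -1), (2, -2), (3, -2), (3, -1), (3, 0)]
H-H contact: residue 2 @(2,0) - residue 7 @(3, 0)

Answer: 1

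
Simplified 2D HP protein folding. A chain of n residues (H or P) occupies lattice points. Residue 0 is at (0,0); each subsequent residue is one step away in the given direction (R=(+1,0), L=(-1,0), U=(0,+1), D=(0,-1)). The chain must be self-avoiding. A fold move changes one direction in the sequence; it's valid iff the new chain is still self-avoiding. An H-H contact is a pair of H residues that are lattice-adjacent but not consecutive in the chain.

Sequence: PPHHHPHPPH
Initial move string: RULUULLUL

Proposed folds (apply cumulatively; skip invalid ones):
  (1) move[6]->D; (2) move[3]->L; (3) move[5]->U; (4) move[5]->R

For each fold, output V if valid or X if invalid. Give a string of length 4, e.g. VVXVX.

Answer: XVVX

Derivation:
Initial: RULUULLUL -> [(0, 0), (1, 0), (1, 1), (0, 1), (0, 2), (0, 3), (-1, 3), (-2, 3), (-2, 4), (-3, 4)]
Fold 1: move[6]->D => RULUULDUL INVALID (collision), skipped
Fold 2: move[3]->L => RULLULLUL VALID
Fold 3: move[5]->U => RULLUULUL VALID
Fold 4: move[5]->R => RULLURLUL INVALID (collision), skipped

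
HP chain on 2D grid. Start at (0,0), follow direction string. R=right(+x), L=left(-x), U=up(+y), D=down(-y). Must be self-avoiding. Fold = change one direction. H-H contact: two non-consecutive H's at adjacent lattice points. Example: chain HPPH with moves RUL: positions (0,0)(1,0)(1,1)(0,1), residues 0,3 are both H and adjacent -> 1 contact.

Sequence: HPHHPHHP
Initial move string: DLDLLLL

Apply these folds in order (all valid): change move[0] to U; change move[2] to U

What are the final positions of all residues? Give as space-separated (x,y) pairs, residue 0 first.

Initial moves: DLDLLLL
Fold: move[0]->U => ULDLLLL (positions: [(0, 0), (0, 1), (-1, 1), (-1, 0), (-2, 0), (-3, 0), (-4, 0), (-5, 0)])
Fold: move[2]->U => ULULLLL (positions: [(0, 0), (0, 1), (-1, 1), (-1, 2), (-2, 2), (-3, 2), (-4, 2), (-5, 2)])

Answer: (0,0) (0,1) (-1,1) (-1,2) (-2,2) (-3,2) (-4,2) (-5,2)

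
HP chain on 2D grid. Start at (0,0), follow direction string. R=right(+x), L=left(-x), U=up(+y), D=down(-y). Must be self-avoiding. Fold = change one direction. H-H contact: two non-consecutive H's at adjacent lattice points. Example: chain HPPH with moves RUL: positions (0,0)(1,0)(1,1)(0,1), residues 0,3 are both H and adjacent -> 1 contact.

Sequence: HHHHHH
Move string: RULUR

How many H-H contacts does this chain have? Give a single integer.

Positions: [(0, 0), (1, 0), (1, 1), (0, 1), (0, 2), (1, 2)]
H-H contact: residue 0 @(0,0) - residue 3 @(0, 1)
H-H contact: residue 2 @(1,1) - residue 5 @(1, 2)

Answer: 2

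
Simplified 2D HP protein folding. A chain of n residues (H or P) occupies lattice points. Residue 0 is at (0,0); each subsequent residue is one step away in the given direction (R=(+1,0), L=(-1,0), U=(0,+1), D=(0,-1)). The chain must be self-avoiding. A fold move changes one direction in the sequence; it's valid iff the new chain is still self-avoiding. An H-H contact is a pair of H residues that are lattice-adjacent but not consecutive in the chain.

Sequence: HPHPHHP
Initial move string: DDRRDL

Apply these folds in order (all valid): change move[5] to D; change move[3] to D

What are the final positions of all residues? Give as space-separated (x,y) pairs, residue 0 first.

Initial moves: DDRRDL
Fold: move[5]->D => DDRRDD (positions: [(0, 0), (0, -1), (0, -2), (1, -2), (2, -2), (2, -3), (2, -4)])
Fold: move[3]->D => DDRDDD (positions: [(0, 0), (0, -1), (0, -2), (1, -2), (1, -3), (1, -4), (1, -5)])

Answer: (0,0) (0,-1) (0,-2) (1,-2) (1,-3) (1,-4) (1,-5)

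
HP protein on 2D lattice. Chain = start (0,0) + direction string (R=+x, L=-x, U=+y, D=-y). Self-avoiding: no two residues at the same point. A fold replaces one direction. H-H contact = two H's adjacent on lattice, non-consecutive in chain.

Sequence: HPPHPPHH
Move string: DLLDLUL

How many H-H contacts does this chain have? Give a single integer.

Positions: [(0, 0), (0, -1), (-1, -1), (-2, -1), (-2, -2), (-3, -2), (-3, -1), (-4, -1)]
H-H contact: residue 3 @(-2,-1) - residue 6 @(-3, -1)

Answer: 1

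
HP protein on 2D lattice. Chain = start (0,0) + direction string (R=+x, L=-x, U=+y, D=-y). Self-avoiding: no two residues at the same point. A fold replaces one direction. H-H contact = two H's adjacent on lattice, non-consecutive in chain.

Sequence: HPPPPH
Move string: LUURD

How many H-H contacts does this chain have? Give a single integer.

Answer: 1

Derivation:
Positions: [(0, 0), (-1, 0), (-1, 1), (-1, 2), (0, 2), (0, 1)]
H-H contact: residue 0 @(0,0) - residue 5 @(0, 1)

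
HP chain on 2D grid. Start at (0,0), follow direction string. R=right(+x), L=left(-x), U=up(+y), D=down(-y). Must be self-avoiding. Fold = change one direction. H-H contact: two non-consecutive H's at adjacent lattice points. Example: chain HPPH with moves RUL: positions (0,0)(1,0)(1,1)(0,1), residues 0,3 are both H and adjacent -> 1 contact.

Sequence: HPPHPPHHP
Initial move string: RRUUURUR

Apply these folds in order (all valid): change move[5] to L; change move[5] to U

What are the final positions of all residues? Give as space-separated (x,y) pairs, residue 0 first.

Initial moves: RRUUURUR
Fold: move[5]->L => RRUUULUR (positions: [(0, 0), (1, 0), (2, 0), (2, 1), (2, 2), (2, 3), (1, 3), (1, 4), (2, 4)])
Fold: move[5]->U => RRUUUUUR (positions: [(0, 0), (1, 0), (2, 0), (2, 1), (2, 2), (2, 3), (2, 4), (2, 5), (3, 5)])

Answer: (0,0) (1,0) (2,0) (2,1) (2,2) (2,3) (2,4) (2,5) (3,5)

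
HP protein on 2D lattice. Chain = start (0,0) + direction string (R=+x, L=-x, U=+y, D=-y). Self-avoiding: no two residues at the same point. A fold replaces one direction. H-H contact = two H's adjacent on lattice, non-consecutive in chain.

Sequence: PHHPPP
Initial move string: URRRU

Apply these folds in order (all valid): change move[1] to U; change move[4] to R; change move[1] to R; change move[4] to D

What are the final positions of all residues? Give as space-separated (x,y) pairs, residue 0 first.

Initial moves: URRRU
Fold: move[1]->U => UURRU (positions: [(0, 0), (0, 1), (0, 2), (1, 2), (2, 2), (2, 3)])
Fold: move[4]->R => UURRR (positions: [(0, 0), (0, 1), (0, 2), (1, 2), (2, 2), (3, 2)])
Fold: move[1]->R => URRRR (positions: [(0, 0), (0, 1), (1, 1), (2, 1), (3, 1), (4, 1)])
Fold: move[4]->D => URRRD (positions: [(0, 0), (0, 1), (1, 1), (2, 1), (3, 1), (3, 0)])

Answer: (0,0) (0,1) (1,1) (2,1) (3,1) (3,0)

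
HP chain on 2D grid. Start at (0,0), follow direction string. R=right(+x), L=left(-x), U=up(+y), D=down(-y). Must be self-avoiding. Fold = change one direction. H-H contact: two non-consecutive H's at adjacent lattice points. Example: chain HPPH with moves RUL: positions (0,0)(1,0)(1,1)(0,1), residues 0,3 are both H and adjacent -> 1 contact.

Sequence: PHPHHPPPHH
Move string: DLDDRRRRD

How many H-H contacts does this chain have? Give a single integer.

Answer: 0

Derivation:
Positions: [(0, 0), (0, -1), (-1, -1), (-1, -2), (-1, -3), (0, -3), (1, -3), (2, -3), (3, -3), (3, -4)]
No H-H contacts found.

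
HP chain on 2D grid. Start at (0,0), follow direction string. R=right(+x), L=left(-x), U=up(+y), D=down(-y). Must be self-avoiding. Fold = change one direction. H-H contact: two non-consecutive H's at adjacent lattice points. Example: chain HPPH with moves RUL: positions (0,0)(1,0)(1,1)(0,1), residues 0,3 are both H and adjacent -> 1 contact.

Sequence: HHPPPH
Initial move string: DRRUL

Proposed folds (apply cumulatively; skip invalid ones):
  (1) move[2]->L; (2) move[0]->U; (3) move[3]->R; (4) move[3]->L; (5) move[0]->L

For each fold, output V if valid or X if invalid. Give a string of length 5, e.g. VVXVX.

Answer: XVXXX

Derivation:
Initial: DRRUL -> [(0, 0), (0, -1), (1, -1), (2, -1), (2, 0), (1, 0)]
Fold 1: move[2]->L => DRLUL INVALID (collision), skipped
Fold 2: move[0]->U => URRUL VALID
Fold 3: move[3]->R => URRRL INVALID (collision), skipped
Fold 4: move[3]->L => URRLL INVALID (collision), skipped
Fold 5: move[0]->L => LRRUL INVALID (collision), skipped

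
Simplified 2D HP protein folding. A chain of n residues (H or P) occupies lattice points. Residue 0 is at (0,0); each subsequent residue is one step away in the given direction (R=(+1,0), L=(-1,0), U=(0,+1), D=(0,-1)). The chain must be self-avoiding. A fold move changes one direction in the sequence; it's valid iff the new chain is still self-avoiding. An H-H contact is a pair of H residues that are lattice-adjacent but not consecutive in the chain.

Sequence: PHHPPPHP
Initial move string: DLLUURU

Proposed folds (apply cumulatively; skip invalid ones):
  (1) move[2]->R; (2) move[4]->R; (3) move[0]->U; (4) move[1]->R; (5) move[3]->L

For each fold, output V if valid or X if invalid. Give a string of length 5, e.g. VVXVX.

Initial: DLLUURU -> [(0, 0), (0, -1), (-1, -1), (-2, -1), (-2, 0), (-2, 1), (-1, 1), (-1, 2)]
Fold 1: move[2]->R => DLRUURU INVALID (collision), skipped
Fold 2: move[4]->R => DLLURRU INVALID (collision), skipped
Fold 3: move[0]->U => ULLUURU VALID
Fold 4: move[1]->R => URLUURU INVALID (collision), skipped
Fold 5: move[3]->L => ULLLURU VALID

Answer: XXVXV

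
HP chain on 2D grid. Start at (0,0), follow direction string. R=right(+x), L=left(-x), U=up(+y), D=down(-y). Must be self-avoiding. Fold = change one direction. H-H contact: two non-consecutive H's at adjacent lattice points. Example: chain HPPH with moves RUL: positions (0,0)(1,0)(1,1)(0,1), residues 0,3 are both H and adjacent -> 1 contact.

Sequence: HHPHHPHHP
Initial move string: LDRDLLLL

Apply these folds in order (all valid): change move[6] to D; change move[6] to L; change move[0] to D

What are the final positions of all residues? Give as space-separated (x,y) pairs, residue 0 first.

Answer: (0,0) (0,-1) (0,-2) (1,-2) (1,-3) (0,-3) (-1,-3) (-2,-3) (-3,-3)

Derivation:
Initial moves: LDRDLLLL
Fold: move[6]->D => LDRDLLDL (positions: [(0, 0), (-1, 0), (-1, -1), (0, -1), (0, -2), (-1, -2), (-2, -2), (-2, -3), (-3, -3)])
Fold: move[6]->L => LDRDLLLL (positions: [(0, 0), (-1, 0), (-1, -1), (0, -1), (0, -2), (-1, -2), (-2, -2), (-3, -2), (-4, -2)])
Fold: move[0]->D => DDRDLLLL (positions: [(0, 0), (0, -1), (0, -2), (1, -2), (1, -3), (0, -3), (-1, -3), (-2, -3), (-3, -3)])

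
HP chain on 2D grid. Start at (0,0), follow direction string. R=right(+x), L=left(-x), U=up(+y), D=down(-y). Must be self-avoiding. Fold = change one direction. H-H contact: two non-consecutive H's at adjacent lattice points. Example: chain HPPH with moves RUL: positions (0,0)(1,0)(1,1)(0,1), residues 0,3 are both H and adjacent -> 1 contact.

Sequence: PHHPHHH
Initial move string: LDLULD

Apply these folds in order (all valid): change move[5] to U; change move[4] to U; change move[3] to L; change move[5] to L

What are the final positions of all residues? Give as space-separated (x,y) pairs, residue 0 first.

Answer: (0,0) (-1,0) (-1,-1) (-2,-1) (-3,-1) (-3,0) (-4,0)

Derivation:
Initial moves: LDLULD
Fold: move[5]->U => LDLULU (positions: [(0, 0), (-1, 0), (-1, -1), (-2, -1), (-2, 0), (-3, 0), (-3, 1)])
Fold: move[4]->U => LDLUUU (positions: [(0, 0), (-1, 0), (-1, -1), (-2, -1), (-2, 0), (-2, 1), (-2, 2)])
Fold: move[3]->L => LDLLUU (positions: [(0, 0), (-1, 0), (-1, -1), (-2, -1), (-3, -1), (-3, 0), (-3, 1)])
Fold: move[5]->L => LDLLUL (positions: [(0, 0), (-1, 0), (-1, -1), (-2, -1), (-3, -1), (-3, 0), (-4, 0)])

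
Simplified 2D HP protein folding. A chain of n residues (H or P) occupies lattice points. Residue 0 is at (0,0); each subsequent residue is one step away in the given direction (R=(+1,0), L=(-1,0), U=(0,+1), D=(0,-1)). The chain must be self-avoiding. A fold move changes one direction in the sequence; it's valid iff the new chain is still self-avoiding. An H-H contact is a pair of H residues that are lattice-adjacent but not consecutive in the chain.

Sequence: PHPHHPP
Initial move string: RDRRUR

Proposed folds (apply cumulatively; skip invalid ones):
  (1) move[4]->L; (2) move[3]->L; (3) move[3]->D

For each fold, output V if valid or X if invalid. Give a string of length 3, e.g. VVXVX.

Initial: RDRRUR -> [(0, 0), (1, 0), (1, -1), (2, -1), (3, -1), (3, 0), (4, 0)]
Fold 1: move[4]->L => RDRRLR INVALID (collision), skipped
Fold 2: move[3]->L => RDRLUR INVALID (collision), skipped
Fold 3: move[3]->D => RDRDUR INVALID (collision), skipped

Answer: XXX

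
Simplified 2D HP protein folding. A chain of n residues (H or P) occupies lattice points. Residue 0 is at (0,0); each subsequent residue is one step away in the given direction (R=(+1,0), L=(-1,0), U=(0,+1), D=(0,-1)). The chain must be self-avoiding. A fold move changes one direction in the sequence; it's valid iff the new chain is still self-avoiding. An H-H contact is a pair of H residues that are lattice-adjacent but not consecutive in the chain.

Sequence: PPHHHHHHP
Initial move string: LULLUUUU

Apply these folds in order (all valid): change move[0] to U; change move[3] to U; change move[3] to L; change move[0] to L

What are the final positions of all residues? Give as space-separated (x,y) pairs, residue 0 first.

Initial moves: LULLUUUU
Fold: move[0]->U => UULLUUUU (positions: [(0, 0), (0, 1), (0, 2), (-1, 2), (-2, 2), (-2, 3), (-2, 4), (-2, 5), (-2, 6)])
Fold: move[3]->U => UULUUUUU (positions: [(0, 0), (0, 1), (0, 2), (-1, 2), (-1, 3), (-1, 4), (-1, 5), (-1, 6), (-1, 7)])
Fold: move[3]->L => UULLUUUU (positions: [(0, 0), (0, 1), (0, 2), (-1, 2), (-2, 2), (-2, 3), (-2, 4), (-2, 5), (-2, 6)])
Fold: move[0]->L => LULLUUUU (positions: [(0, 0), (-1, 0), (-1, 1), (-2, 1), (-3, 1), (-3, 2), (-3, 3), (-3, 4), (-3, 5)])

Answer: (0,0) (-1,0) (-1,1) (-2,1) (-3,1) (-3,2) (-3,3) (-3,4) (-3,5)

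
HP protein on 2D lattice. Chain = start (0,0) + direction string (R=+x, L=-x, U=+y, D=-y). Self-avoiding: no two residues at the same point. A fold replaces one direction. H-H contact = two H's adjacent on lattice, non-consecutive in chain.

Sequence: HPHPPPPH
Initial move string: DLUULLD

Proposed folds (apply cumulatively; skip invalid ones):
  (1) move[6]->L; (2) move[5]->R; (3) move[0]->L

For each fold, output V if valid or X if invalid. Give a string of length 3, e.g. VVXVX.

Initial: DLUULLD -> [(0, 0), (0, -1), (-1, -1), (-1, 0), (-1, 1), (-2, 1), (-3, 1), (-3, 0)]
Fold 1: move[6]->L => DLUULLL VALID
Fold 2: move[5]->R => DLUULRL INVALID (collision), skipped
Fold 3: move[0]->L => LLUULLL VALID

Answer: VXV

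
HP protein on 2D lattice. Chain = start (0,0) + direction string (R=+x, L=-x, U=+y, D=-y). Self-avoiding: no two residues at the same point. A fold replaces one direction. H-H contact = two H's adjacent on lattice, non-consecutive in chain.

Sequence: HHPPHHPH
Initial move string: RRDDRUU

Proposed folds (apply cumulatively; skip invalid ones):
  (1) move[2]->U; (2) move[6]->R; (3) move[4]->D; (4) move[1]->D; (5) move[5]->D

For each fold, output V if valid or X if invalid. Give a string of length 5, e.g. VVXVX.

Answer: XVXVV

Derivation:
Initial: RRDDRUU -> [(0, 0), (1, 0), (2, 0), (2, -1), (2, -2), (3, -2), (3, -1), (3, 0)]
Fold 1: move[2]->U => RRUDRUU INVALID (collision), skipped
Fold 2: move[6]->R => RRDDRUR VALID
Fold 3: move[4]->D => RRDDDUR INVALID (collision), skipped
Fold 4: move[1]->D => RDDDRUR VALID
Fold 5: move[5]->D => RDDDRDR VALID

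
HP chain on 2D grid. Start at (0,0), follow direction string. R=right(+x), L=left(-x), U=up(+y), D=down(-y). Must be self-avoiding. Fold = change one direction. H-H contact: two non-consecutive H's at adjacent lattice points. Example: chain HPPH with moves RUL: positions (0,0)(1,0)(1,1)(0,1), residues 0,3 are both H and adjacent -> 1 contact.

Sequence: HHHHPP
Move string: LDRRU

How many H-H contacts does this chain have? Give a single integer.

Positions: [(0, 0), (-1, 0), (-1, -1), (0, -1), (1, -1), (1, 0)]
H-H contact: residue 0 @(0,0) - residue 3 @(0, -1)

Answer: 1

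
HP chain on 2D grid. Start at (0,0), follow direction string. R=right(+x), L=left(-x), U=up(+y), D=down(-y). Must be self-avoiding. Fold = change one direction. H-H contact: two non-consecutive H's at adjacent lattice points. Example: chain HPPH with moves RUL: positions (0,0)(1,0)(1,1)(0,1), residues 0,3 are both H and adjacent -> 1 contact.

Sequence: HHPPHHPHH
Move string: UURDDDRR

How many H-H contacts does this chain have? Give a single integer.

Answer: 2

Derivation:
Positions: [(0, 0), (0, 1), (0, 2), (1, 2), (1, 1), (1, 0), (1, -1), (2, -1), (3, -1)]
H-H contact: residue 0 @(0,0) - residue 5 @(1, 0)
H-H contact: residue 1 @(0,1) - residue 4 @(1, 1)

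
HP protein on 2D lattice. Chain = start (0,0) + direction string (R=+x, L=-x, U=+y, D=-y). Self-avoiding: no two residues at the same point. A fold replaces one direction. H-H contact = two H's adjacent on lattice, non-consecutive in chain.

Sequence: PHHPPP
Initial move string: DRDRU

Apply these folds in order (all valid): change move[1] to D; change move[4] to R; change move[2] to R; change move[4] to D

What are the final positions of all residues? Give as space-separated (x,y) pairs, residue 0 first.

Answer: (0,0) (0,-1) (0,-2) (1,-2) (2,-2) (2,-3)

Derivation:
Initial moves: DRDRU
Fold: move[1]->D => DDDRU (positions: [(0, 0), (0, -1), (0, -2), (0, -3), (1, -3), (1, -2)])
Fold: move[4]->R => DDDRR (positions: [(0, 0), (0, -1), (0, -2), (0, -3), (1, -3), (2, -3)])
Fold: move[2]->R => DDRRR (positions: [(0, 0), (0, -1), (0, -2), (1, -2), (2, -2), (3, -2)])
Fold: move[4]->D => DDRRD (positions: [(0, 0), (0, -1), (0, -2), (1, -2), (2, -2), (2, -3)])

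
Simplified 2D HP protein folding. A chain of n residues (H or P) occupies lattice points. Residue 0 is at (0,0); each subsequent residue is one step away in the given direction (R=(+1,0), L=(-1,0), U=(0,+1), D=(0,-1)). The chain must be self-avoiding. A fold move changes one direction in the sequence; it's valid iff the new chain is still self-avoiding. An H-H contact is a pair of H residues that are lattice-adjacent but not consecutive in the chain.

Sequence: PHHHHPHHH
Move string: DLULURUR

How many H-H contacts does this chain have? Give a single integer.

Positions: [(0, 0), (0, -1), (-1, -1), (-1, 0), (-2, 0), (-2, 1), (-1, 1), (-1, 2), (0, 2)]
H-H contact: residue 3 @(-1,0) - residue 6 @(-1, 1)

Answer: 1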